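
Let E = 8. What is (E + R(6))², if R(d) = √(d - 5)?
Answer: 81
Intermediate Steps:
R(d) = √(-5 + d)
(E + R(6))² = (8 + √(-5 + 6))² = (8 + √1)² = (8 + 1)² = 9² = 81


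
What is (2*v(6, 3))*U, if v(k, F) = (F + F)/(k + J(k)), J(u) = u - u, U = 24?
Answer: 48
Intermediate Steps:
J(u) = 0
v(k, F) = 2*F/k (v(k, F) = (F + F)/(k + 0) = (2*F)/k = 2*F/k)
(2*v(6, 3))*U = (2*(2*3/6))*24 = (2*(2*3*(1/6)))*24 = (2*1)*24 = 2*24 = 48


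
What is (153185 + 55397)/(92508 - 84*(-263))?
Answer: 104291/57300 ≈ 1.8201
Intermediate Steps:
(153185 + 55397)/(92508 - 84*(-263)) = 208582/(92508 + 22092) = 208582/114600 = 208582*(1/114600) = 104291/57300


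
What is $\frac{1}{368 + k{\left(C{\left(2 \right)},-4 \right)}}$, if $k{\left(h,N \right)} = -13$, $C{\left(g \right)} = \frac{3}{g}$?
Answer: $\frac{1}{355} \approx 0.0028169$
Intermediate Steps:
$\frac{1}{368 + k{\left(C{\left(2 \right)},-4 \right)}} = \frac{1}{368 - 13} = \frac{1}{355}$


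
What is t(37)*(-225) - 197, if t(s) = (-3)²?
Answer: -2222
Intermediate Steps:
t(s) = 9
t(37)*(-225) - 197 = 9*(-225) - 197 = -2025 - 197 = -2222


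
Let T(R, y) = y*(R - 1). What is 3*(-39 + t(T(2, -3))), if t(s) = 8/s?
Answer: -125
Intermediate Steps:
T(R, y) = y*(-1 + R)
3*(-39 + t(T(2, -3))) = 3*(-39 + 8/((-3*(-1 + 2)))) = 3*(-39 + 8/((-3*1))) = 3*(-39 + 8/(-3)) = 3*(-39 + 8*(-1/3)) = 3*(-39 - 8/3) = 3*(-125/3) = -125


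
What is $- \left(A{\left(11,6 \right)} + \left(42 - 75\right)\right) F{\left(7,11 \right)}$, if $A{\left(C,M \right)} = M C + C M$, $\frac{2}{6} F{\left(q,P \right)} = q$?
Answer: $-2079$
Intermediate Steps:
$F{\left(q,P \right)} = 3 q$
$A{\left(C,M \right)} = 2 C M$ ($A{\left(C,M \right)} = C M + C M = 2 C M$)
$- \left(A{\left(11,6 \right)} + \left(42 - 75\right)\right) F{\left(7,11 \right)} = - \left(2 \cdot 11 \cdot 6 + \left(42 - 75\right)\right) 3 \cdot 7 = - \left(132 - 33\right) 21 = - 99 \cdot 21 = \left(-1\right) 2079 = -2079$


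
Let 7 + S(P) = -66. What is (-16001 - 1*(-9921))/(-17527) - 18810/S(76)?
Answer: 330126710/1279471 ≈ 258.02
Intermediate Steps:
S(P) = -73 (S(P) = -7 - 66 = -73)
(-16001 - 1*(-9921))/(-17527) - 18810/S(76) = (-16001 - 1*(-9921))/(-17527) - 18810/(-73) = (-16001 + 9921)*(-1/17527) - 18810*(-1/73) = -6080*(-1/17527) + 18810/73 = 6080/17527 + 18810/73 = 330126710/1279471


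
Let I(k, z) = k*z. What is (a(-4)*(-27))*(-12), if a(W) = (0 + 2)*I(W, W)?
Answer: 10368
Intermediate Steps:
a(W) = 2*W² (a(W) = (0 + 2)*(W*W) = 2*W²)
(a(-4)*(-27))*(-12) = ((2*(-4)²)*(-27))*(-12) = ((2*16)*(-27))*(-12) = (32*(-27))*(-12) = -864*(-12) = 10368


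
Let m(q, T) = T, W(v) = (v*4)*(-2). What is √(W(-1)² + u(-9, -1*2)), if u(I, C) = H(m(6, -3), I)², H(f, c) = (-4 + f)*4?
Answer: 4*√53 ≈ 29.120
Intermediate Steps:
W(v) = -8*v (W(v) = (4*v)*(-2) = -8*v)
H(f, c) = -16 + 4*f
u(I, C) = 784 (u(I, C) = (-16 + 4*(-3))² = (-16 - 12)² = (-28)² = 784)
√(W(-1)² + u(-9, -1*2)) = √((-8*(-1))² + 784) = √(8² + 784) = √(64 + 784) = √848 = 4*√53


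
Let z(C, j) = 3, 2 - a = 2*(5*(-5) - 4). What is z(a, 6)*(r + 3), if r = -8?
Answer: -15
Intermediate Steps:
a = 60 (a = 2 - 2*(5*(-5) - 4) = 2 - 2*(-25 - 4) = 2 - 2*(-29) = 2 - 1*(-58) = 2 + 58 = 60)
z(a, 6)*(r + 3) = 3*(-8 + 3) = 3*(-5) = -15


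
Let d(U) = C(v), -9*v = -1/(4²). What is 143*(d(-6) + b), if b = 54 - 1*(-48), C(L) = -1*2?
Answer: 14300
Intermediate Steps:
v = 1/144 (v = -(-1)/(9*(4²)) = -(-1)/(9*16) = -⅑*(-1/16) = 1/144 ≈ 0.0069444)
C(L) = -2
d(U) = -2
b = 102 (b = 54 + 48 = 102)
143*(d(-6) + b) = 143*(-2 + 102) = 143*100 = 14300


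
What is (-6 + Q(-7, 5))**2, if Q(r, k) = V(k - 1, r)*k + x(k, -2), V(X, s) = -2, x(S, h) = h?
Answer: 324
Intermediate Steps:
Q(r, k) = -2 - 2*k (Q(r, k) = -2*k - 2 = -2 - 2*k)
(-6 + Q(-7, 5))**2 = (-6 + (-2 - 2*5))**2 = (-6 + (-2 - 10))**2 = (-6 - 12)**2 = (-18)**2 = 324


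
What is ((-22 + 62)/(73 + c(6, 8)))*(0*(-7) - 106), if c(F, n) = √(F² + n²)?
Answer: -4240/83 ≈ -51.084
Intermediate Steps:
((-22 + 62)/(73 + c(6, 8)))*(0*(-7) - 106) = ((-22 + 62)/(73 + √(6² + 8²)))*(0*(-7) - 106) = (40/(73 + √(36 + 64)))*(0 - 106) = (40/(73 + √100))*(-106) = (40/(73 + 10))*(-106) = (40/83)*(-106) = -4240/83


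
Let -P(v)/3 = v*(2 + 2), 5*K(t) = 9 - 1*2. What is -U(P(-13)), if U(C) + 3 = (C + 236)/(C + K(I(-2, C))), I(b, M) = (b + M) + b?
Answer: 401/787 ≈ 0.50953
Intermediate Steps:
I(b, M) = M + 2*b (I(b, M) = (M + b) + b = M + 2*b)
K(t) = 7/5 (K(t) = (9 - 1*2)/5 = (9 - 2)/5 = (1/5)*7 = 7/5)
P(v) = -12*v (P(v) = -3*v*(2 + 2) = -3*v*4 = -12*v)
U(C) = -3 + (236 + C)/(7/5 + C) (U(C) = -3 + (C + 236)/(C + 7/5) = -3 + (236 + C)/(7/5 + C))
-U(P(-13)) = -(1159 - (-120)*(-13))/(7 + 5*(-12*(-13))) = -(1159 - 10*156)/(7 + 5*156) = -(1159 - 1560)/(7 + 780) = -(-401)/787 = -1*(-401/787) = 401/787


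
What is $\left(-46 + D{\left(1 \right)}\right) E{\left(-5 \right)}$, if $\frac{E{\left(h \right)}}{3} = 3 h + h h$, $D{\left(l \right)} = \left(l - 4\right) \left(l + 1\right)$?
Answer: $-1560$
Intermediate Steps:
$D{\left(l \right)} = \left(1 + l\right) \left(-4 + l\right)$ ($D{\left(l \right)} = \left(-4 + l\right) \left(1 + l\right) = \left(1 + l\right) \left(-4 + l\right)$)
$E{\left(h \right)} = 3 h^{2} + 9 h$ ($E{\left(h \right)} = 3 \left(3 h + h h\right) = 3 \left(3 h + h^{2}\right) = 3 \left(h^{2} + 3 h\right) = 3 h^{2} + 9 h$)
$\left(-46 + D{\left(1 \right)}\right) E{\left(-5 \right)} = \left(-46 - \left(7 - 1\right)\right) 3 \left(-5\right) \left(3 - 5\right) = \left(-46 - 6\right) 3 \left(-5\right) \left(-2\right) = \left(-46 - 6\right) 30 = \left(-52\right) 30 = -1560$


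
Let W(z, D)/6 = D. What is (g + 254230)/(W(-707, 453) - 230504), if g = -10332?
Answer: -121949/113893 ≈ -1.0707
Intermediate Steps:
W(z, D) = 6*D
(g + 254230)/(W(-707, 453) - 230504) = (-10332 + 254230)/(6*453 - 230504) = 243898/(2718 - 230504) = 243898/(-227786) = 243898*(-1/227786) = -121949/113893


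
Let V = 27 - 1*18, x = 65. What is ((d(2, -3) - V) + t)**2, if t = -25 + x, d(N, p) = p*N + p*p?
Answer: 1156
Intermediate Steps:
d(N, p) = p**2 + N*p (d(N, p) = N*p + p**2 = p**2 + N*p)
V = 9 (V = 27 - 18 = 9)
t = 40 (t = -25 + 65 = 40)
((d(2, -3) - V) + t)**2 = ((-3*(2 - 3) - 1*9) + 40)**2 = ((-3*(-1) - 9) + 40)**2 = ((3 - 9) + 40)**2 = (-6 + 40)**2 = 34**2 = 1156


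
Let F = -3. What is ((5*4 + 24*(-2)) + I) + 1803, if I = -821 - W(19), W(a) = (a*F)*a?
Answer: 2037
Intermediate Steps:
W(a) = -3*a² (W(a) = (a*(-3))*a = (-3*a)*a = -3*a²)
I = 262 (I = -821 - (-3)*19² = -821 - (-3)*361 = -821 - 1*(-1083) = -821 + 1083 = 262)
((5*4 + 24*(-2)) + I) + 1803 = ((5*4 + 24*(-2)) + 262) + 1803 = ((20 - 48) + 262) + 1803 = (-28 + 262) + 1803 = 234 + 1803 = 2037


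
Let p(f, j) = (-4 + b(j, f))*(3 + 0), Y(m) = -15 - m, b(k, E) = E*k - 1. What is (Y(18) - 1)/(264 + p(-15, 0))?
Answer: -34/249 ≈ -0.13655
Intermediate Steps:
b(k, E) = -1 + E*k
p(f, j) = -15 + 3*f*j (p(f, j) = (-4 + (-1 + f*j))*(3 + 0) = (-5 + f*j)*3 = -15 + 3*f*j)
(Y(18) - 1)/(264 + p(-15, 0)) = ((-15 - 1*18) - 1)/(264 + (-15 + 3*(-15)*0)) = ((-15 - 18) - 1)/(264 + (-15 + 0)) = (-33 - 1)/(264 - 15) = -34/249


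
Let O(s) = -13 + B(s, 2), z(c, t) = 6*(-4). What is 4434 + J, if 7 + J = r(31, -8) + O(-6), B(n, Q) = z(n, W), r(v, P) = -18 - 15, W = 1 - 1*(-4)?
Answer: 4357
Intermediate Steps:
W = 5 (W = 1 + 4 = 5)
z(c, t) = -24
r(v, P) = -33
B(n, Q) = -24
O(s) = -37 (O(s) = -13 - 24 = -37)
J = -77 (J = -7 + (-33 - 37) = -7 - 70 = -77)
4434 + J = 4434 - 77 = 4357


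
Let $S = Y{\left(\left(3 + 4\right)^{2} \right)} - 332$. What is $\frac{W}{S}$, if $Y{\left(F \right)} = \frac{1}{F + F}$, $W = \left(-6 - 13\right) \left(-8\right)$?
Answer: $- \frac{14896}{32535} \approx -0.45785$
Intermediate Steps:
$W = 152$ ($W = \left(-19\right) \left(-8\right) = 152$)
$Y{\left(F \right)} = \frac{1}{2 F}$
$S = - \frac{32535}{98}$ ($S = \frac{1}{2 \left(3 + 4\right)^{2}} - 332 = \frac{1}{2 \cdot 7^{2}} - 332 = \frac{1}{2 \cdot 49} - 332 = \frac{1}{2} \cdot \frac{1}{49} - 332 = \frac{1}{98} - 332 = - \frac{32535}{98} \approx -331.99$)
$\frac{W}{S} = \frac{152}{- \frac{32535}{98}} = 152 \left(- \frac{98}{32535}\right) = - \frac{14896}{32535}$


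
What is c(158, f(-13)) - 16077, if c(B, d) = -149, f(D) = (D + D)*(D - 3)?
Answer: -16226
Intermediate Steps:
f(D) = 2*D*(-3 + D) (f(D) = (2*D)*(-3 + D) = 2*D*(-3 + D))
c(158, f(-13)) - 16077 = -149 - 16077 = -16226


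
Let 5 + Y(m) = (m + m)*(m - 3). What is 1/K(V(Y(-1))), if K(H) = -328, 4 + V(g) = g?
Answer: -1/328 ≈ -0.0030488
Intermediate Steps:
Y(m) = -5 + 2*m*(-3 + m) (Y(m) = -5 + (m + m)*(m - 3) = -5 + (2*m)*(-3 + m) = -5 + 2*m*(-3 + m))
V(g) = -4 + g
1/K(V(Y(-1))) = 1/(-328) = -1/328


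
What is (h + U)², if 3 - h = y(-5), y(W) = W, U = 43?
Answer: 2601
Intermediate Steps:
h = 8 (h = 3 - 1*(-5) = 3 + 5 = 8)
(h + U)² = (8 + 43)² = 51² = 2601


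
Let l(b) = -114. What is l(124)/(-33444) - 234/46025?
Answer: -429841/256543350 ≈ -0.0016755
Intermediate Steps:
l(124)/(-33444) - 234/46025 = -114/(-33444) - 234/46025 = -114*(-1/33444) - 234*1/46025 = 19/5574 - 234/46025 = -429841/256543350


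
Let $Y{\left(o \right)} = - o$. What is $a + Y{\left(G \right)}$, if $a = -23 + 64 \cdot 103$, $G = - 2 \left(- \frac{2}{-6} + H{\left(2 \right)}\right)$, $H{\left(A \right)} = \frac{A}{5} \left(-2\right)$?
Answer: $\frac{98521}{15} \approx 6568.1$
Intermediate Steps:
$H{\left(A \right)} = - \frac{2 A}{5}$ ($H{\left(A \right)} = A \frac{1}{5} \left(-2\right) = \frac{A}{5} \left(-2\right) = - \frac{2 A}{5}$)
$G = \frac{14}{15}$ ($G = - 2 \left(- \frac{2}{-6} - \frac{4}{5}\right) = - 2 \left(\left(-2\right) \left(- \frac{1}{6}\right) - \frac{4}{5}\right) = - 2 \left(\frac{1}{3} - \frac{4}{5}\right) = \left(-2\right) \left(- \frac{7}{15}\right) = \frac{14}{15} \approx 0.93333$)
$a = 6569$ ($a = -23 + 6592 = 6569$)
$a + Y{\left(G \right)} = 6569 - \frac{14}{15} = \frac{98521}{15}$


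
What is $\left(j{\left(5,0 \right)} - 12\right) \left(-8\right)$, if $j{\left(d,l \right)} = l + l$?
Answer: $96$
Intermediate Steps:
$j{\left(d,l \right)} = 2 l$
$\left(j{\left(5,0 \right)} - 12\right) \left(-8\right) = \left(2 \cdot 0 - 12\right) \left(-8\right) = \left(0 - 12\right) \left(-8\right) = \left(-12\right) \left(-8\right) = 96$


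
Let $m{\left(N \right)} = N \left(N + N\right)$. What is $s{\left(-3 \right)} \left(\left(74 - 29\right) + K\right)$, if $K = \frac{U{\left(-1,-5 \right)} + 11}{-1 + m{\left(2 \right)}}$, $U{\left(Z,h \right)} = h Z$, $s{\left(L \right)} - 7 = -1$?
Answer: $\frac{1986}{7} \approx 283.71$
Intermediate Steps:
$s{\left(L \right)} = 6$ ($s{\left(L \right)} = 7 - 1 = 6$)
$m{\left(N \right)} = 2 N^{2}$ ($m{\left(N \right)} = N 2 N = 2 N^{2}$)
$U{\left(Z,h \right)} = Z h$
$K = \frac{16}{7}$ ($K = \frac{\left(-1\right) \left(-5\right) + 11}{-1 + 2 \cdot 2^{2}} = \frac{5 + 11}{-1 + 2 \cdot 4} = \frac{16}{-1 + 8} = \frac{16}{7} \approx 2.2857$)
$s{\left(-3 \right)} \left(\left(74 - 29\right) + K\right) = 6 \left(\left(74 - 29\right) + \frac{16}{7}\right) = 6 \left(45 + \frac{16}{7}\right) = 6 \cdot \frac{331}{7} = \frac{1986}{7}$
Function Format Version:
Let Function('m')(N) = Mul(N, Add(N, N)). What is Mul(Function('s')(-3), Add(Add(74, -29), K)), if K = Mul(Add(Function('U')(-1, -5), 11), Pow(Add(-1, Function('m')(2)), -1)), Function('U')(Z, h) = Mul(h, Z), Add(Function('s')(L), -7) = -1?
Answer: Rational(1986, 7) ≈ 283.71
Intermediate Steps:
Function('s')(L) = 6 (Function('s')(L) = Add(7, -1) = 6)
Function('m')(N) = Mul(2, Pow(N, 2)) (Function('m')(N) = Mul(N, Mul(2, N)) = Mul(2, Pow(N, 2)))
Function('U')(Z, h) = Mul(Z, h)
K = Rational(16, 7) (K = Mul(Add(Mul(-1, -5), 11), Pow(Add(-1, Mul(2, Pow(2, 2))), -1)) = Mul(Add(5, 11), Pow(Add(-1, Mul(2, 4)), -1)) = Mul(16, Pow(Add(-1, 8), -1)) = Mul(16, Pow(7, -1)) = Mul(16, Rational(1, 7)) = Rational(16, 7) ≈ 2.2857)
Mul(Function('s')(-3), Add(Add(74, -29), K)) = Mul(6, Add(Add(74, -29), Rational(16, 7))) = Mul(6, Add(45, Rational(16, 7))) = Mul(6, Rational(331, 7)) = Rational(1986, 7)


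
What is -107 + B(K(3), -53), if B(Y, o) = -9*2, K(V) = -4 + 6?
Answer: -125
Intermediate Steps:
K(V) = 2
B(Y, o) = -18
-107 + B(K(3), -53) = -107 - 18 = -125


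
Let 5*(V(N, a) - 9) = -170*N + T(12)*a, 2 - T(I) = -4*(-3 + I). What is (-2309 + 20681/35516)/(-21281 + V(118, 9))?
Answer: 409928815/4477786248 ≈ 0.091547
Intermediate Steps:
T(I) = -10 + 4*I (T(I) = 2 - (-4)*(-3 + I) = 2 - (12 - 4*I) = 2 + (-12 + 4*I) = -10 + 4*I)
V(N, a) = 9 - 34*N + 38*a/5 (V(N, a) = 9 + (-170*N + (-10 + 4*12)*a)/5 = 9 + (-170*N + (-10 + 48)*a)/5 = 9 + (-170*N + 38*a)/5 = 9 + (-34*N + 38*a/5) = 9 - 34*N + 38*a/5)
(-2309 + 20681/35516)/(-21281 + V(118, 9)) = (-2309 + 20681/35516)/(-21281 + (9 - 34*118 + (38/5)*9)) = (-2309 + 20681*(1/35516))/(-21281 + (9 - 4012 + 342/5)) = (-2309 + 20681/35516)/(-21281 - 19673/5) = -81985763/(35516*(-126078/5)) = -81985763/35516*(-5/126078) = 409928815/4477786248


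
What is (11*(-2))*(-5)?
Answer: 110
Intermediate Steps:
(11*(-2))*(-5) = -22*(-5) = 110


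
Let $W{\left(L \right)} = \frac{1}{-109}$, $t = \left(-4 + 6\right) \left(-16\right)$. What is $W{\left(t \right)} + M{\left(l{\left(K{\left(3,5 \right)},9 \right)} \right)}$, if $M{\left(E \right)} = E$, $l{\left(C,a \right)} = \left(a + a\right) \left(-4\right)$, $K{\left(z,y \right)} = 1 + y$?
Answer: $- \frac{7849}{109} \approx -72.009$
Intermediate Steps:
$l{\left(C,a \right)} = - 8 a$ ($l{\left(C,a \right)} = 2 a \left(-4\right) = - 8 a$)
$t = -32$ ($t = 2 \left(-16\right) = -32$)
$W{\left(L \right)} = - \frac{1}{109}$
$W{\left(t \right)} + M{\left(l{\left(K{\left(3,5 \right)},9 \right)} \right)} = - \frac{1}{109} - 72 = - \frac{7849}{109}$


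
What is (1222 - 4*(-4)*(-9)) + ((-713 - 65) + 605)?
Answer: 905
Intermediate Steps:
(1222 - 4*(-4)*(-9)) + ((-713 - 65) + 605) = (1222 + 16*(-9)) + (-778 + 605) = (1222 - 144) - 173 = 1078 - 173 = 905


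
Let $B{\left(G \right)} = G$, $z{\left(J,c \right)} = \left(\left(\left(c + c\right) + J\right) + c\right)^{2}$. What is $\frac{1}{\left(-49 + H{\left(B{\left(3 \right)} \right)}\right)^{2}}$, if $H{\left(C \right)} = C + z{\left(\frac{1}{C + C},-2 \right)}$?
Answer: $\frac{1296}{185761} \approx 0.0069767$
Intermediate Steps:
$z{\left(J,c \right)} = \left(J + 3 c\right)^{2}$ ($z{\left(J,c \right)} = \left(\left(2 c + J\right) + c\right)^{2} = \left(\left(J + 2 c\right) + c\right)^{2} = \left(J + 3 c\right)^{2}$)
$H{\left(C \right)} = C + \left(-6 + \frac{1}{2 C}\right)^{2}$ ($H{\left(C \right)} = C + \left(\frac{1}{C + C} + 3 \left(-2\right)\right)^{2} = C + \left(\frac{1}{2 C} - 6\right)^{2} = C + \left(-6 + \frac{1}{2 C}\right)^{2}$)
$\frac{1}{\left(-49 + H{\left(B{\left(3 \right)} \right)}\right)^{2}} = \frac{1}{\left(-49 + \left(3 + \frac{\left(-1 + 12 \cdot 3\right)^{2}}{4 \cdot 9}\right)\right)^{2}} = \frac{1}{\left(-49 + \left(3 + \frac{1}{4} \cdot \frac{1}{9} \left(-1 + 36\right)^{2}\right)\right)^{2}} = \frac{1}{\left(-49 + \left(3 + \frac{1}{4} \cdot \frac{1}{9} \cdot 35^{2}\right)\right)^{2}} = \frac{1}{\left(-49 + \left(3 + \frac{1}{4} \cdot \frac{1}{9} \cdot 1225\right)\right)^{2}} = \frac{1}{\left(-49 + \left(3 + \frac{1225}{36}\right)\right)^{2}} = \frac{1}{\left(-49 + \frac{1333}{36}\right)^{2}} = \frac{1}{\left(- \frac{431}{36}\right)^{2}} = \frac{1}{\frac{185761}{1296}} = \frac{1296}{185761}$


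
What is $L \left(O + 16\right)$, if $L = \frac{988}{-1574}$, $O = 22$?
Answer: $- \frac{18772}{787} \approx -23.853$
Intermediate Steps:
$L = - \frac{494}{787}$ ($L = 988 \left(- \frac{1}{1574}\right) = - \frac{494}{787} \approx -0.6277$)
$L \left(O + 16\right) = - \frac{494 \left(22 + 16\right)}{787} = \left(- \frac{494}{787}\right) 38 = - \frac{18772}{787}$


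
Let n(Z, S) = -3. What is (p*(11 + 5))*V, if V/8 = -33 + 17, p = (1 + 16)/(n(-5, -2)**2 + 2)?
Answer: -34816/11 ≈ -3165.1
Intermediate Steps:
p = 17/11 (p = (1 + 16)/((-3)**2 + 2) = 17/(9 + 2) = 17/11 ≈ 1.5455)
V = -128 (V = 8*(-33 + 17) = 8*(-16) = -128)
(p*(11 + 5))*V = (17*(11 + 5)/11)*(-128) = ((17/11)*16)*(-128) = (272/11)*(-128) = -34816/11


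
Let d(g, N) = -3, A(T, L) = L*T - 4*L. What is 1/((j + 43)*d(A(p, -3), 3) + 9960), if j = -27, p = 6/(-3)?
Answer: 1/9912 ≈ 0.00010089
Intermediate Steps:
p = -2 (p = 6*(-⅓) = -2)
A(T, L) = -4*L + L*T
1/((j + 43)*d(A(p, -3), 3) + 9960) = 1/((-27 + 43)*(-3) + 9960) = 1/(16*(-3) + 9960) = 1/(-48 + 9960) = 1/9912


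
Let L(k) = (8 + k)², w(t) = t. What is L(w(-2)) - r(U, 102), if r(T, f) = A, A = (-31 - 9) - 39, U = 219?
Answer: 115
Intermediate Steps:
A = -79 (A = -40 - 39 = -79)
r(T, f) = -79
L(w(-2)) - r(U, 102) = (8 - 2)² - 1*(-79) = 6² + 79 = 36 + 79 = 115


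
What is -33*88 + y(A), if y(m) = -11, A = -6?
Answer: -2915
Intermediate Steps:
-33*88 + y(A) = -33*88 - 11 = -2904 - 11 = -2915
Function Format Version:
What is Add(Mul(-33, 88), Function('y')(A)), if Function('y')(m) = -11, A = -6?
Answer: -2915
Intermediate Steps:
Add(Mul(-33, 88), Function('y')(A)) = Add(Mul(-33, 88), -11) = Add(-2904, -11) = -2915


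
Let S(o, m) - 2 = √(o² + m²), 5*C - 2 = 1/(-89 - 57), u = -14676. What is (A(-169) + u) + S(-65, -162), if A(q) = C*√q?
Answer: -14674 + √30469 + 3783*I/730 ≈ -14499.0 + 5.1822*I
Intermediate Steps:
C = 291/730 (C = ⅖ + 1/(5*(-89 - 57)) = ⅖ + (⅕)/(-146) = ⅖ + (⅕)*(-1/146) = ⅖ - 1/730 = 291/730 ≈ 0.39863)
A(q) = 291*√q/730
S(o, m) = 2 + √(m² + o²) (S(o, m) = 2 + √(o² + m²) = 2 + √(m² + o²))
(A(-169) + u) + S(-65, -162) = (291*√(-169)/730 - 14676) + (2 + √((-162)² + (-65)²)) = (291*(13*I)/730 - 14676) + (2 + √(26244 + 4225)) = (3783*I/730 - 14676) + (2 + √30469) = (-14676 + 3783*I/730) + (2 + √30469) = -14674 + √30469 + 3783*I/730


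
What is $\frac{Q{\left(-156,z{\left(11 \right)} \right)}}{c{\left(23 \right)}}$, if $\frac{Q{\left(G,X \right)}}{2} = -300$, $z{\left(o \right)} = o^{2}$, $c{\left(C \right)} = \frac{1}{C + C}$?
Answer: $-27600$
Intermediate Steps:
$c{\left(C \right)} = \frac{1}{2 C}$
$Q{\left(G,X \right)} = -600$ ($Q{\left(G,X \right)} = 2 \left(-300\right) = -600$)
$\frac{Q{\left(-156,z{\left(11 \right)} \right)}}{c{\left(23 \right)}} = - \frac{600}{\frac{1}{2} \cdot \frac{1}{23}} = - 600 \frac{1}{\frac{1}{46}} = \left(-600\right) 46 = -27600$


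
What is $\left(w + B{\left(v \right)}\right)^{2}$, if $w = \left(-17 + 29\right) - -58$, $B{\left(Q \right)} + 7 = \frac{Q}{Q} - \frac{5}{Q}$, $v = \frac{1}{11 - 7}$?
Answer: $1936$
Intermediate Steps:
$v = \frac{1}{4} \approx 0.25$
$B{\left(Q \right)} = -6 - \frac{5}{Q}$ ($B{\left(Q \right)} = -7 - \left(\frac{5}{Q} - \frac{Q}{Q}\right) = -7 + \left(1 - \frac{5}{Q}\right) = -6 - \frac{5}{Q}$)
$w = 70$ ($w = 12 + 58 = 70$)
$\left(w + B{\left(v \right)}\right)^{2} = \left(70 - \left(6 + 5 \frac{1}{\frac{1}{4}}\right)\right)^{2} = \left(70 - 26\right)^{2} = 44^{2} = 1936$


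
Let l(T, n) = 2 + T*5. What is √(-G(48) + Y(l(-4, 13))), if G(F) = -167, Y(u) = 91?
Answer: √258 ≈ 16.062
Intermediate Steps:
l(T, n) = 2 + 5*T
√(-G(48) + Y(l(-4, 13))) = √(-1*(-167) + 91) = √(167 + 91) = √258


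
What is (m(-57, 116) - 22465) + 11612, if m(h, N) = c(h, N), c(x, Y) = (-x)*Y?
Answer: -4241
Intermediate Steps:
c(x, Y) = -Y*x
m(h, N) = -N*h
(m(-57, 116) - 22465) + 11612 = (-1*116*(-57) - 22465) + 11612 = (6612 - 22465) + 11612 = -15853 + 11612 = -4241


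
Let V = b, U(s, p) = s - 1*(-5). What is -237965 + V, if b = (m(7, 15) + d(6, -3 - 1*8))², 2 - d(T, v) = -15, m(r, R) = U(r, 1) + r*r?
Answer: -231881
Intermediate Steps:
U(s, p) = 5 + s (U(s, p) = s + 5 = 5 + s)
m(r, R) = 5 + r + r² (m(r, R) = (5 + r) + r*r = (5 + r) + r² = 5 + r + r²)
d(T, v) = 17 (d(T, v) = 2 - 1*(-15) = 2 + 15 = 17)
b = 6084 (b = ((5 + 7 + 7²) + 17)² = ((5 + 7 + 49) + 17)² = (61 + 17)² = 78² = 6084)
V = 6084
-237965 + V = -237965 + 6084 = -231881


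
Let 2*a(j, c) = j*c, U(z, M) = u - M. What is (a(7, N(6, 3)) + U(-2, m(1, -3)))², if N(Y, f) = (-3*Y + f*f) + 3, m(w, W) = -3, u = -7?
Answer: 625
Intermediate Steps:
N(Y, f) = 3 + f² - 3*Y (N(Y, f) = (-3*Y + f²) + 3 = (f² - 3*Y) + 3 = 3 + f² - 3*Y)
U(z, M) = -7 - M
a(j, c) = c*j/2 (a(j, c) = (j*c)/2 = (c*j)/2 = c*j/2)
(a(7, N(6, 3)) + U(-2, m(1, -3)))² = ((½)*(3 + 3² - 3*6)*7 + (-7 - 1*(-3)))² = ((½)*(3 + 9 - 18)*7 + (-7 + 3))² = ((½)*(-6)*7 - 4)² = (-21 - 4)² = (-25)² = 625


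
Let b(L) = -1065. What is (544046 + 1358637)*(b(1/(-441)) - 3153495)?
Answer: -6002127684480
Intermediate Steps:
(544046 + 1358637)*(b(1/(-441)) - 3153495) = (544046 + 1358637)*(-1065 - 3153495) = 1902683*(-3154560) = -6002127684480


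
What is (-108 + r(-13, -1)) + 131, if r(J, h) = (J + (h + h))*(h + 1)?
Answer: 23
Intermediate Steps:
r(J, h) = (1 + h)*(J + 2*h) (r(J, h) = (J + 2*h)*(1 + h) = (1 + h)*(J + 2*h))
(-108 + r(-13, -1)) + 131 = (-108 + (-13 + 2*(-1) + 2*(-1)² - 13*(-1))) + 131 = (-108 + (-13 - 2 + 2*1 + 13)) + 131 = (-108 + (-13 - 2 + 2 + 13)) + 131 = (-108 + 0) + 131 = -108 + 131 = 23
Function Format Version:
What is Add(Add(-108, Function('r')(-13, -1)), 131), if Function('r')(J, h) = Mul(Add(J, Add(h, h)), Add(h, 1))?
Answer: 23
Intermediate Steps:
Function('r')(J, h) = Mul(Add(1, h), Add(J, Mul(2, h))) (Function('r')(J, h) = Mul(Add(J, Mul(2, h)), Add(1, h)) = Mul(Add(1, h), Add(J, Mul(2, h))))
Add(Add(-108, Function('r')(-13, -1)), 131) = Add(Add(-108, Add(-13, Mul(2, -1), Mul(2, Pow(-1, 2)), Mul(-13, -1))), 131) = Add(Add(-108, Add(-13, -2, Mul(2, 1), 13)), 131) = Add(Add(-108, Add(-13, -2, 2, 13)), 131) = Add(Add(-108, 0), 131) = Add(-108, 131) = 23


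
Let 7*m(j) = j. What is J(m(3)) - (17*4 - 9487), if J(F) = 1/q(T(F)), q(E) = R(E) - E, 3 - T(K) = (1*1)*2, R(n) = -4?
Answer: 47094/5 ≈ 9418.8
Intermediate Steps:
m(j) = j/7
T(K) = 1 (T(K) = 3 - 1*1*2 = 3 - 2 = 1)
q(E) = -4 - E
J(F) = -1/5 (J(F) = 1/(-4 - 1*1) = 1/(-4 - 1) = 1/(-5) = -1/5)
J(m(3)) - (17*4 - 9487) = -1/5 - (17*4 - 9487) = -1/5 - (68 - 9487) = -1/5 - 1*(-9419) = -1/5 + 9419 = 47094/5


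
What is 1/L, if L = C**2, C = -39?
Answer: 1/1521 ≈ 0.00065746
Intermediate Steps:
L = 1521 (L = (-39)**2 = 1521)
1/L = 1/1521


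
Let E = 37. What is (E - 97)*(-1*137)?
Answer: 8220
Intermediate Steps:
(E - 97)*(-1*137) = (37 - 97)*(-1*137) = -60*(-137) = 8220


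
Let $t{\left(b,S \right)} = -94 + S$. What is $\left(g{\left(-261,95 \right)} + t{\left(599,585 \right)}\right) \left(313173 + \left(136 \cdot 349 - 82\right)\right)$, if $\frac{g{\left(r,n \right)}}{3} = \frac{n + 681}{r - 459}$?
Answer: $\frac{351733421}{2} \approx 1.7587 \cdot 10^{8}$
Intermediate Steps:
$g{\left(r,n \right)} = \frac{3 \left(681 + n\right)}{-459 + r}$ ($g{\left(r,n \right)} = 3 \frac{n + 681}{r - 459} = 3 \frac{681 + n}{-459 + r} = \frac{3 \left(681 + n\right)}{-459 + r}$)
$\left(g{\left(-261,95 \right)} + t{\left(599,585 \right)}\right) \left(313173 + \left(136 \cdot 349 - 82\right)\right) = \left(\frac{3 \left(681 + 95\right)}{-459 - 261} + \left(-94 + 585\right)\right) \left(313173 + \left(136 \cdot 349 - 82\right)\right) = \left(3 \frac{1}{-720} \cdot 776 + 491\right) \left(313173 + \left(47464 - 82\right)\right) = \left(3 \left(- \frac{1}{720}\right) 776 + 491\right) \left(313173 + 47382\right) = \left(- \frac{97}{30} + 491\right) 360555 = \frac{14633}{30} \cdot 360555 = \frac{351733421}{2}$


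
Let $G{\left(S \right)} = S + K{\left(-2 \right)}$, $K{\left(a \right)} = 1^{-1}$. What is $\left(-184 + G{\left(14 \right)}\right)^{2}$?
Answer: $28561$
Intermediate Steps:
$K{\left(a \right)} = 1$
$G{\left(S \right)} = 1 + S$ ($G{\left(S \right)} = S + 1 = 1 + S$)
$\left(-184 + G{\left(14 \right)}\right)^{2} = \left(-184 + \left(1 + 14\right)\right)^{2} = \left(-184 + 15\right)^{2} = \left(-169\right)^{2} = 28561$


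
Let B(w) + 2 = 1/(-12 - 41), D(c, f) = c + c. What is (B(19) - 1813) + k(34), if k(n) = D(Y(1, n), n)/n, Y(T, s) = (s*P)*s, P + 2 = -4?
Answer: -117820/53 ≈ -2223.0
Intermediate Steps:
P = -6 (P = -2 - 4 = -6)
Y(T, s) = -6*s² (Y(T, s) = (s*(-6))*s = (-6*s)*s = -6*s²)
D(c, f) = 2*c
B(w) = -107/53 (B(w) = -2 + 1/(-12 - 41) = -2 + 1/(-53) = -2 - 1/53 = -107/53)
k(n) = -12*n (k(n) = (2*(-6*n²))/n = (-12*n²)/n = -12*n)
(B(19) - 1813) + k(34) = (-107/53 - 1813) - 12*34 = -96196/53 - 408 = -117820/53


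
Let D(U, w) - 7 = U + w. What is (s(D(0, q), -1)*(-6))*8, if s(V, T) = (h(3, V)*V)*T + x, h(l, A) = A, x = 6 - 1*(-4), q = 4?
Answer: 5328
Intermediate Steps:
x = 10 (x = 6 + 4 = 10)
D(U, w) = 7 + U + w (D(U, w) = 7 + (U + w) = 7 + U + w)
s(V, T) = 10 + T*V² (s(V, T) = (V*V)*T + 10 = V²*T + 10 = T*V² + 10 = 10 + T*V²)
(s(D(0, q), -1)*(-6))*8 = ((10 - (7 + 0 + 4)²)*(-6))*8 = ((10 - 1*11²)*(-6))*8 = ((10 - 1*121)*(-6))*8 = ((10 - 121)*(-6))*8 = -111*(-6)*8 = 666*8 = 5328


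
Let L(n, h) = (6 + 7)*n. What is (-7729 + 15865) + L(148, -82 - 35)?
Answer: 10060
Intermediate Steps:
L(n, h) = 13*n
(-7729 + 15865) + L(148, -82 - 35) = (-7729 + 15865) + 13*148 = 8136 + 1924 = 10060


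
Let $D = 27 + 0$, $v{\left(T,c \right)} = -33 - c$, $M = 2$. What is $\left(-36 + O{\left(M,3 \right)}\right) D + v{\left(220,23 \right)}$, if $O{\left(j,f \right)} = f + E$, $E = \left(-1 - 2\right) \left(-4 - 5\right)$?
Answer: $-218$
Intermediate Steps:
$E = 27$ ($E = \left(-3\right) \left(-9\right) = 27$)
$O{\left(j,f \right)} = 27 + f$ ($O{\left(j,f \right)} = f + 27 = 27 + f$)
$D = 27$
$\left(-36 + O{\left(M,3 \right)}\right) D + v{\left(220,23 \right)} = \left(-36 + \left(27 + 3\right)\right) 27 - 56 = \left(-36 + 30\right) 27 - 56 = \left(-6\right) 27 - 56 = -162 - 56 = -218$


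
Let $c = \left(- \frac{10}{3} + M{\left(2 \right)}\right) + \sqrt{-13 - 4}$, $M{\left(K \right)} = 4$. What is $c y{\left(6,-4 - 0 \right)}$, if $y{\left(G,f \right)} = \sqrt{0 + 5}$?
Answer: $\frac{2 \sqrt{5}}{3} + i \sqrt{85} \approx 1.4907 + 9.2195 i$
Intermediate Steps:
$y{\left(G,f \right)} = \sqrt{5}$
$c = \frac{2}{3} + i \sqrt{17}$ ($c = \left(- \frac{10}{3} + 4\right) + \sqrt{-13 - 4} = \left(\left(-10\right) \frac{1}{3} + 4\right) + \sqrt{-17} = \left(- \frac{10}{3} + 4\right) + i \sqrt{17} = \frac{2}{3} + i \sqrt{17} \approx 0.66667 + 4.1231 i$)
$c y{\left(6,-4 - 0 \right)} = \left(\frac{2}{3} + i \sqrt{17}\right) \sqrt{5} = \sqrt{5} \left(\frac{2}{3} + i \sqrt{17}\right)$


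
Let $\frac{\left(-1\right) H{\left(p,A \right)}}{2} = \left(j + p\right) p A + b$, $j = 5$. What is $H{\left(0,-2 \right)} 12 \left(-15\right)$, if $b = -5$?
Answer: $-1800$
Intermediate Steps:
$H{\left(p,A \right)} = 10 - 2 A p \left(5 + p\right)$ ($H{\left(p,A \right)} = - 2 \left(\left(5 + p\right) p A - 5\right) = - 2 \left(p \left(5 + p\right) A - 5\right) = - 2 \left(A p \left(5 + p\right) - 5\right) = - 2 \left(-5 + A p \left(5 + p\right)\right) = 10 - 2 A p \left(5 + p\right)$)
$H{\left(0,-2 \right)} 12 \left(-15\right) = \left(10 - \left(-20\right) 0 - - 4 \cdot 0^{2}\right) 12 \left(-15\right) = \left(10 + 0 - \left(-4\right) 0\right) 12 \left(-15\right) = \left(10 + 0 + 0\right) 12 \left(-15\right) = 10 \cdot 12 \left(-15\right) = 120 \left(-15\right) = -1800$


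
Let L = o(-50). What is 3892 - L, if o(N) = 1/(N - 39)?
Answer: 346389/89 ≈ 3892.0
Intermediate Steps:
o(N) = 1/(-39 + N)
L = -1/89 (L = 1/(-39 - 50) = 1/(-89) = -1/89 ≈ -0.011236)
3892 - L = 3892 - 1*(-1/89) = 3892 + 1/89 = 346389/89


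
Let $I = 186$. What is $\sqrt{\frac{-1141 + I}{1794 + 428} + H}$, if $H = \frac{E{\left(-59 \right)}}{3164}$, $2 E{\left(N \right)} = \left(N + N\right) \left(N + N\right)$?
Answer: $\frac{\sqrt{1367408204393}}{878801} \approx 1.3306$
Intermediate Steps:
$E{\left(N \right)} = 2 N^{2}$ ($E{\left(N \right)} = \frac{\left(N + N\right) \left(N + N\right)}{2} = \frac{2 N 2 N}{2} = \frac{4 N^{2}}{2} = 2 N^{2}$)
$H = \frac{3481}{1582}$ ($H = \frac{2 \left(-59\right)^{2}}{3164} = 2 \cdot 3481 \cdot \frac{1}{3164} = 6962 \cdot \frac{1}{3164} = \frac{3481}{1582} \approx 2.2004$)
$\sqrt{\frac{-1141 + I}{1794 + 428} + H} = \sqrt{\frac{-1141 + 186}{1794 + 428} + \frac{3481}{1582}} = \sqrt{- \frac{955}{2222} + \frac{3481}{1582}} = \sqrt{\frac{1555993}{878801}} = \frac{\sqrt{1367408204393}}{878801}$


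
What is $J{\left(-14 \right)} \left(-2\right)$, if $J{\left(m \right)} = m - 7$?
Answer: $42$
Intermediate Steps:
$J{\left(m \right)} = -7 + m$
$J{\left(-14 \right)} \left(-2\right) = \left(-7 - 14\right) \left(-2\right) = \left(-21\right) \left(-2\right) = 42$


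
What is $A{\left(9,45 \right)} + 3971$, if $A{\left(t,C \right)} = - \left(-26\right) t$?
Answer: $4205$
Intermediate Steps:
$A{\left(t,C \right)} = 26 t$
$A{\left(9,45 \right)} + 3971 = 26 \cdot 9 + 3971 = 234 + 3971 = 4205$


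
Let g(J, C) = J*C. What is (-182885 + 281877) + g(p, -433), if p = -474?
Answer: 304234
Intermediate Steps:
g(J, C) = C*J
(-182885 + 281877) + g(p, -433) = (-182885 + 281877) - 433*(-474) = 98992 + 205242 = 304234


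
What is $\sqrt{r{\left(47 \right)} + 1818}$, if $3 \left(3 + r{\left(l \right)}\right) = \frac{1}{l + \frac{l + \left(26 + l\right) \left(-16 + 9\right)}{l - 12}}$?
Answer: $\frac{2 \sqrt{5695886235}}{3543} \approx 42.603$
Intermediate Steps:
$r{\left(l \right)} = -3 + \frac{1}{3 \left(l + \frac{-182 - 6 l}{-12 + l}\right)}$ ($r{\left(l \right)} = -3 + \frac{1}{3 \left(l + \frac{l + \left(26 + l\right) \left(-16 + 9\right)}{l - 12}\right)} = -3 + \frac{1}{3 \left(l + \frac{l + \left(26 + l\right) \left(-7\right)}{-12 + l}\right)} = -3 + \frac{1}{3 \left(l + \frac{l - \left(182 + 7 l\right)}{-12 + l}\right)} = -3 + \frac{1}{3 \left(l + \frac{-182 - 6 l}{-12 + l}\right)}$)
$\sqrt{r{\left(47 \right)} + 1818} = \sqrt{\frac{-1626 - 7661 + 9 \cdot 47^{2}}{3 \left(182 - 47^{2} + 18 \cdot 47\right)} + 1818} = \sqrt{\frac{-1626 - 7661 + 9 \cdot 2209}{3 \left(182 - 2209 + 846\right)} + 1818} = \sqrt{\frac{-1626 - 7661 + 19881}{3 \left(182 - 2209 + 846\right)} + 1818} = \sqrt{\frac{1}{3} \frac{1}{-1181} \cdot 10594 + 1818} = \sqrt{\frac{1}{3} \left(- \frac{1}{1181}\right) 10594 + 1818} = \sqrt{- \frac{10594}{3543} + 1818} = \sqrt{\frac{6430580}{3543}} = \frac{2 \sqrt{5695886235}}{3543}$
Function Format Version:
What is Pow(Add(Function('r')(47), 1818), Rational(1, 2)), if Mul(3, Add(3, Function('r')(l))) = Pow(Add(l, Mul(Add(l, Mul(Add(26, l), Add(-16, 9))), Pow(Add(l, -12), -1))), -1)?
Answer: Mul(Rational(2, 3543), Pow(5695886235, Rational(1, 2))) ≈ 42.603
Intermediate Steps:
Function('r')(l) = Add(-3, Mul(Rational(1, 3), Pow(Add(l, Mul(Pow(Add(-12, l), -1), Add(-182, Mul(-6, l)))), -1))) (Function('r')(l) = Add(-3, Mul(Rational(1, 3), Pow(Add(l, Mul(Add(l, Mul(Add(26, l), Add(-16, 9))), Pow(Add(l, -12), -1))), -1))) = Add(-3, Mul(Rational(1, 3), Pow(Add(l, Mul(Add(l, Mul(Add(26, l), -7)), Pow(Add(-12, l), -1))), -1))) = Add(-3, Mul(Rational(1, 3), Pow(Add(l, Mul(Add(l, Add(-182, Mul(-7, l))), Pow(Add(-12, l), -1))), -1))) = Add(-3, Mul(Rational(1, 3), Pow(Add(l, Mul(Add(-182, Mul(-6, l)), Pow(Add(-12, l), -1))), -1))) = Add(-3, Mul(Rational(1, 3), Pow(Add(l, Mul(Pow(Add(-12, l), -1), Add(-182, Mul(-6, l)))), -1))))
Pow(Add(Function('r')(47), 1818), Rational(1, 2)) = Pow(Add(Mul(Rational(1, 3), Pow(Add(182, Mul(-1, Pow(47, 2)), Mul(18, 47)), -1), Add(-1626, Mul(-163, 47), Mul(9, Pow(47, 2)))), 1818), Rational(1, 2)) = Pow(Add(Mul(Rational(1, 3), Pow(Add(182, Mul(-1, 2209), 846), -1), Add(-1626, -7661, Mul(9, 2209))), 1818), Rational(1, 2)) = Pow(Add(Mul(Rational(1, 3), Pow(Add(182, -2209, 846), -1), Add(-1626, -7661, 19881)), 1818), Rational(1, 2)) = Pow(Add(Mul(Rational(1, 3), Pow(-1181, -1), 10594), 1818), Rational(1, 2)) = Pow(Add(Mul(Rational(1, 3), Rational(-1, 1181), 10594), 1818), Rational(1, 2)) = Pow(Add(Rational(-10594, 3543), 1818), Rational(1, 2)) = Pow(Rational(6430580, 3543), Rational(1, 2)) = Mul(Rational(2, 3543), Pow(5695886235, Rational(1, 2)))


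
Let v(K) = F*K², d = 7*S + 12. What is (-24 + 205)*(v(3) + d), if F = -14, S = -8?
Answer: -30770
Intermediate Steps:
d = -44 (d = 7*(-8) + 12 = -56 + 12 = -44)
v(K) = -14*K²
(-24 + 205)*(v(3) + d) = (-24 + 205)*(-14*3² - 44) = 181*(-14*9 - 44) = 181*(-126 - 44) = 181*(-170) = -30770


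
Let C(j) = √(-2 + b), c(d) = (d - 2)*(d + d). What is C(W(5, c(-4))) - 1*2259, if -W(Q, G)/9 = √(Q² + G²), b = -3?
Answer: -2259 + I*√5 ≈ -2259.0 + 2.2361*I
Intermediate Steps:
c(d) = 2*d*(-2 + d) (c(d) = (-2 + d)*(2*d) = 2*d*(-2 + d))
W(Q, G) = -9*√(G² + Q²) (W(Q, G) = -9*√(Q² + G²) = -9*√(G² + Q²))
C(j) = I*√5 (C(j) = √(-2 - 3) = √(-5) = I*√5)
C(W(5, c(-4))) - 1*2259 = I*√5 - 1*2259 = I*√5 - 2259 = -2259 + I*√5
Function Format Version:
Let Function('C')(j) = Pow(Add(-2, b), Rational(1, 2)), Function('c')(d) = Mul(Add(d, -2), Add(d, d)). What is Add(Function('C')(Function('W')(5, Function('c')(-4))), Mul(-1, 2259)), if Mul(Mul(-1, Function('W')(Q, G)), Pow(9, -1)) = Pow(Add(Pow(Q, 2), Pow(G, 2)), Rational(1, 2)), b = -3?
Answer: Add(-2259, Mul(I, Pow(5, Rational(1, 2)))) ≈ Add(-2259.0, Mul(2.2361, I))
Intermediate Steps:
Function('c')(d) = Mul(2, d, Add(-2, d)) (Function('c')(d) = Mul(Add(-2, d), Mul(2, d)) = Mul(2, d, Add(-2, d)))
Function('W')(Q, G) = Mul(-9, Pow(Add(Pow(G, 2), Pow(Q, 2)), Rational(1, 2))) (Function('W')(Q, G) = Mul(-9, Pow(Add(Pow(Q, 2), Pow(G, 2)), Rational(1, 2))) = Mul(-9, Pow(Add(Pow(G, 2), Pow(Q, 2)), Rational(1, 2))))
Function('C')(j) = Mul(I, Pow(5, Rational(1, 2))) (Function('C')(j) = Pow(Add(-2, -3), Rational(1, 2)) = Pow(-5, Rational(1, 2)) = Mul(I, Pow(5, Rational(1, 2))))
Add(Function('C')(Function('W')(5, Function('c')(-4))), Mul(-1, 2259)) = Add(Mul(I, Pow(5, Rational(1, 2))), Mul(-1, 2259)) = Add(Mul(I, Pow(5, Rational(1, 2))), -2259) = Add(-2259, Mul(I, Pow(5, Rational(1, 2))))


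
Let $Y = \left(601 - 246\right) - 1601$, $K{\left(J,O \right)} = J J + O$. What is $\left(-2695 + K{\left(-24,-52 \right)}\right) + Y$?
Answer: $-3417$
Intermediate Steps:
$K{\left(J,O \right)} = O + J^{2}$ ($K{\left(J,O \right)} = J^{2} + O = O + J^{2}$)
$Y = -1246$ ($Y = 355 - 1601 = -1246$)
$\left(-2695 + K{\left(-24,-52 \right)}\right) + Y = \left(-2695 - \left(52 - \left(-24\right)^{2}\right)\right) - 1246 = \left(-2695 + \left(-52 + 576\right)\right) - 1246 = \left(-2695 + 524\right) - 1246 = -2171 - 1246 = -3417$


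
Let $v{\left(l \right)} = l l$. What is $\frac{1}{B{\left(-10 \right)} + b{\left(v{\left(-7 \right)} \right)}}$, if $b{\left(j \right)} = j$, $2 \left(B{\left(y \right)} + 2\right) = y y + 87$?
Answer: $\frac{2}{281} \approx 0.0071174$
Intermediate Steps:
$v{\left(l \right)} = l^{2}$
$B{\left(y \right)} = \frac{83}{2} + \frac{y^{2}}{2}$ ($B{\left(y \right)} = -2 + \frac{y y + 87}{2} = -2 + \frac{y^{2} + 87}{2} = -2 + \frac{87 + y^{2}}{2} = -2 + \left(\frac{87}{2} + \frac{y^{2}}{2}\right) = \frac{83}{2} + \frac{y^{2}}{2}$)
$\frac{1}{B{\left(-10 \right)} + b{\left(v{\left(-7 \right)} \right)}} = \frac{1}{\left(\frac{83}{2} + \frac{\left(-10\right)^{2}}{2}\right) + \left(-7\right)^{2}} = \frac{1}{\left(\frac{83}{2} + \frac{1}{2} \cdot 100\right) + 49} = \frac{1}{\left(\frac{83}{2} + 50\right) + 49} = \frac{1}{\frac{183}{2} + 49} = \frac{1}{\frac{281}{2}} = \frac{2}{281}$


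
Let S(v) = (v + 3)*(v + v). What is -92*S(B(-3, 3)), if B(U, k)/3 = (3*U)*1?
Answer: -119232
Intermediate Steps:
B(U, k) = 9*U (B(U, k) = 3*((3*U)*1) = 3*(3*U) = 9*U)
S(v) = 2*v*(3 + v) (S(v) = (3 + v)*(2*v) = 2*v*(3 + v))
-92*S(B(-3, 3)) = -184*9*(-3)*(3 + 9*(-3)) = -184*(-27)*(3 - 27) = -184*(-27)*(-24) = -92*1296 = -119232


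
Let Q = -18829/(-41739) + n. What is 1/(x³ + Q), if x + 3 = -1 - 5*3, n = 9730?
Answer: 41739/119851498 ≈ 0.00034826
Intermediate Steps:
x = -19 (x = -3 + (-1 - 5*3) = -3 + (-1 - 1*15) = -3 + (-1 - 15) = -3 - 16 = -19)
Q = 406139299/41739 (Q = -18829/(-41739) + 9730 = -18829*(-1/41739) + 9730 = 18829/41739 + 9730 = 406139299/41739 ≈ 9730.5)
1/(x³ + Q) = 1/((-19)³ + 406139299/41739) = 1/(-6859 + 406139299/41739) = 1/(119851498/41739) = 41739/119851498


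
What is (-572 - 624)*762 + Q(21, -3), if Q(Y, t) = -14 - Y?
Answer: -911387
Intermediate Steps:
(-572 - 624)*762 + Q(21, -3) = (-572 - 624)*762 + (-14 - 1*21) = -1196*762 + (-14 - 21) = -911352 - 35 = -911387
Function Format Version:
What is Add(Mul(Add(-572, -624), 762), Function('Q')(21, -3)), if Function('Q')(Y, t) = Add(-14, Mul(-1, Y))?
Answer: -911387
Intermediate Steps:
Add(Mul(Add(-572, -624), 762), Function('Q')(21, -3)) = Add(Mul(Add(-572, -624), 762), Add(-14, Mul(-1, 21))) = Add(Mul(-1196, 762), Add(-14, -21)) = Add(-911352, -35) = -911387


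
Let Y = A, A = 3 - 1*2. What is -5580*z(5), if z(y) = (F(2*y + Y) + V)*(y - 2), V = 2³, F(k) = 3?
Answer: -184140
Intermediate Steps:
A = 1 (A = 3 - 2 = 1)
Y = 1
V = 8
z(y) = -22 + 11*y (z(y) = (3 + 8)*(y - 2) = 11*(-2 + y) = -22 + 11*y)
-5580*z(5) = -5580*(-22 + 11*5) = -5580*(-22 + 55) = -5580*33 = -184140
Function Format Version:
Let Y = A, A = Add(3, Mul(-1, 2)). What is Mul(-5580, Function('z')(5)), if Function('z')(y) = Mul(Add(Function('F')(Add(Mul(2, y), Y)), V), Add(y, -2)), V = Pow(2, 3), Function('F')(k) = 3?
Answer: -184140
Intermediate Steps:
A = 1 (A = Add(3, -2) = 1)
Y = 1
V = 8
Function('z')(y) = Add(-22, Mul(11, y)) (Function('z')(y) = Mul(Add(3, 8), Add(y, -2)) = Mul(11, Add(-2, y)) = Add(-22, Mul(11, y)))
Mul(-5580, Function('z')(5)) = Mul(-5580, Add(-22, Mul(11, 5))) = Mul(-5580, Add(-22, 55)) = Mul(-5580, 33) = -184140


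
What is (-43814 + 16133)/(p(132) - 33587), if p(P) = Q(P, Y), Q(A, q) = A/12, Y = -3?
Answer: 9227/11192 ≈ 0.82443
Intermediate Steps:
Q(A, q) = A/12 (Q(A, q) = A*(1/12) = A/12)
p(P) = P/12
(-43814 + 16133)/(p(132) - 33587) = (-43814 + 16133)/((1/12)*132 - 33587) = -27681/(11 - 33587) = -27681/(-33576) = -27681*(-1/33576) = 9227/11192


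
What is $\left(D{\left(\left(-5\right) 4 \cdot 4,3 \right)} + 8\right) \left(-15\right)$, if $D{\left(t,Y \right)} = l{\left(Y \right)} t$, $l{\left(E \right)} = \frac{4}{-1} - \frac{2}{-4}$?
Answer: $-4320$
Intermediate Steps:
$l{\left(E \right)} = - \frac{7}{2}$ ($l{\left(E \right)} = 4 \left(-1\right) - - \frac{1}{2} = -4 + \frac{1}{2} = - \frac{7}{2}$)
$D{\left(t,Y \right)} = - \frac{7 t}{2}$
$\left(D{\left(\left(-5\right) 4 \cdot 4,3 \right)} + 8\right) \left(-15\right) = \left(- \frac{7 \left(-5\right) 4 \cdot 4}{2} + 8\right) \left(-15\right) = \left(- \frac{7 \left(\left(-20\right) 4\right)}{2} + 8\right) \left(-15\right) = \left(\left(- \frac{7}{2}\right) \left(-80\right) + 8\right) \left(-15\right) = \left(280 + 8\right) \left(-15\right) = 288 \left(-15\right) = -4320$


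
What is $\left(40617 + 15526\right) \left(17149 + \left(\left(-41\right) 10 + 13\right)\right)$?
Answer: $940507536$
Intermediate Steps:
$\left(40617 + 15526\right) \left(17149 + \left(\left(-41\right) 10 + 13\right)\right) = 56143 \left(17149 + \left(-410 + 13\right)\right) = 56143 \left(17149 - 397\right) = 56143 \cdot 16752 = 940507536$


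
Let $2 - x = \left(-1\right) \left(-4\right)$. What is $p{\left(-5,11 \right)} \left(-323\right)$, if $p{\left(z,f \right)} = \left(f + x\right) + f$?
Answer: $-6460$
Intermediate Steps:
$x = -2$ ($x = 2 - \left(-1\right) \left(-4\right) = 2 - 4 = -2$)
$p{\left(z,f \right)} = -2 + 2 f$ ($p{\left(z,f \right)} = \left(f - 2\right) + f = \left(-2 + f\right) + f = -2 + 2 f$)
$p{\left(-5,11 \right)} \left(-323\right) = \left(-2 + 2 \cdot 11\right) \left(-323\right) = \left(-2 + 22\right) \left(-323\right) = 20 \left(-323\right) = -6460$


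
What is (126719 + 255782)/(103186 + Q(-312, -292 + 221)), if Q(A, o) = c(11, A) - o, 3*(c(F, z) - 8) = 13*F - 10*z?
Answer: 1147503/313058 ≈ 3.6655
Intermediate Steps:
c(F, z) = 8 - 10*z/3 + 13*F/3 (c(F, z) = 8 + (13*F - 10*z)/3 = 8 + (-10*z + 13*F)/3 = 8 + (-10*z/3 + 13*F/3) = 8 - 10*z/3 + 13*F/3)
Q(A, o) = 167/3 - o - 10*A/3 (Q(A, o) = (8 - 10*A/3 + (13/3)*11) - o = (8 - 10*A/3 + 143/3) - o = (167/3 - 10*A/3) - o = 167/3 - o - 10*A/3)
(126719 + 255782)/(103186 + Q(-312, -292 + 221)) = (126719 + 255782)/(103186 + (167/3 - (-292 + 221) - 10/3*(-312))) = 382501/(103186 + (167/3 - 1*(-71) + 1040)) = 382501/(103186 + (167/3 + 71 + 1040)) = 382501/(103186 + 3500/3) = 382501/(313058/3) = 382501*(3/313058) = 1147503/313058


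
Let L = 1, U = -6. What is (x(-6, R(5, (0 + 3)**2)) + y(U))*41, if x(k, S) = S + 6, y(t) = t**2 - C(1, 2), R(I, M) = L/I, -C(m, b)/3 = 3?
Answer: 10496/5 ≈ 2099.2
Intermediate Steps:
C(m, b) = -9 (C(m, b) = -3*3 = -9)
R(I, M) = 1/I
y(t) = 9 + t**2 (y(t) = t**2 - 1*(-9) = t**2 + 9 = 9 + t**2)
x(k, S) = 6 + S
(x(-6, R(5, (0 + 3)**2)) + y(U))*41 = ((6 + 1/5) + (9 + (-6)**2))*41 = ((6 + 1/5) + (9 + 36))*41 = (31/5 + 45)*41 = (256/5)*41 = 10496/5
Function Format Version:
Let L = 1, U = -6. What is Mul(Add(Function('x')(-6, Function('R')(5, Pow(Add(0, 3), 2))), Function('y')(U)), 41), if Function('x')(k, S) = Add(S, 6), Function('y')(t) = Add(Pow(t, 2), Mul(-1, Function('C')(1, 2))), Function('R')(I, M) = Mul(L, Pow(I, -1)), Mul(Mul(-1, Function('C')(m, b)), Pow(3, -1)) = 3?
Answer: Rational(10496, 5) ≈ 2099.2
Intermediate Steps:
Function('C')(m, b) = -9 (Function('C')(m, b) = Mul(-3, 3) = -9)
Function('R')(I, M) = Pow(I, -1) (Function('R')(I, M) = Mul(1, Pow(I, -1)) = Pow(I, -1))
Function('y')(t) = Add(9, Pow(t, 2)) (Function('y')(t) = Add(Pow(t, 2), Mul(-1, -9)) = Add(Pow(t, 2), 9) = Add(9, Pow(t, 2)))
Function('x')(k, S) = Add(6, S)
Mul(Add(Function('x')(-6, Function('R')(5, Pow(Add(0, 3), 2))), Function('y')(U)), 41) = Mul(Add(Add(6, Pow(5, -1)), Add(9, Pow(-6, 2))), 41) = Mul(Add(Add(6, Rational(1, 5)), Add(9, 36)), 41) = Mul(Add(Rational(31, 5), 45), 41) = Mul(Rational(256, 5), 41) = Rational(10496, 5)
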